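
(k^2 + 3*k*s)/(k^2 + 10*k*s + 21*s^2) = k/(k + 7*s)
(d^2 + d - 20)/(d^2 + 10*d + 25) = (d - 4)/(d + 5)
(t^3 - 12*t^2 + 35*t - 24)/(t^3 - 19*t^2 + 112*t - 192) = (t - 1)/(t - 8)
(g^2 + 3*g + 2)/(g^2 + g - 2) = (g + 1)/(g - 1)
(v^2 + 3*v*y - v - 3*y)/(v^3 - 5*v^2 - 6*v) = (-v^2 - 3*v*y + v + 3*y)/(v*(-v^2 + 5*v + 6))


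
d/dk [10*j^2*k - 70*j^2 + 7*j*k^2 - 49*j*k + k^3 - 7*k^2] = 10*j^2 + 14*j*k - 49*j + 3*k^2 - 14*k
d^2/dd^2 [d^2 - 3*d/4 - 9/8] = 2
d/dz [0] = 0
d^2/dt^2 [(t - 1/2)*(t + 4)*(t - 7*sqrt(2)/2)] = 6*t - 7*sqrt(2) + 7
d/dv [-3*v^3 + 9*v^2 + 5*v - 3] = -9*v^2 + 18*v + 5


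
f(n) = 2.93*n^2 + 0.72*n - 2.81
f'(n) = 5.86*n + 0.72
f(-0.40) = -2.63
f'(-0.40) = -1.62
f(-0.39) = -2.65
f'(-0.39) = -1.57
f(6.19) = 113.91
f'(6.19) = 36.99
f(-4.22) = 46.33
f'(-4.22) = -24.01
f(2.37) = 15.35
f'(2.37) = 14.61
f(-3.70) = 34.64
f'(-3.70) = -20.96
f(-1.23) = 0.74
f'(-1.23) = -6.49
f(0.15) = -2.64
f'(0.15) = 1.60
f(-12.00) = 410.47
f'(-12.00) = -69.60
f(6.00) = 106.99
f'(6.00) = 35.88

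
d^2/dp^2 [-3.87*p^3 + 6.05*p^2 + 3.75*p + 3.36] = 12.1 - 23.22*p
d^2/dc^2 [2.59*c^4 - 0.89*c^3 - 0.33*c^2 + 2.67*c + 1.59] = 31.08*c^2 - 5.34*c - 0.66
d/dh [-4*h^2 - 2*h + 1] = -8*h - 2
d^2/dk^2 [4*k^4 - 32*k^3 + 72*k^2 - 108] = 48*k^2 - 192*k + 144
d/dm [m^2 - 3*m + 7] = 2*m - 3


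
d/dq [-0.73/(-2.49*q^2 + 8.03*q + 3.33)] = (5.8619 - 3.6354*q)/(-2.49*q^2 + 8.03*q + 3.33)^2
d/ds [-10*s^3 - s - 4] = -30*s^2 - 1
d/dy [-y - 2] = -1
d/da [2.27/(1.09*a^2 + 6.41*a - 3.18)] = (-4.9486*a - 14.5507)/(1.09*a^2 + 6.41*a - 3.18)^2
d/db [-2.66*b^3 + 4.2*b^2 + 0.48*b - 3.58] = -7.98*b^2 + 8.4*b + 0.48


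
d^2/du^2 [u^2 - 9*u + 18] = 2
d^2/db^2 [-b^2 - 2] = -2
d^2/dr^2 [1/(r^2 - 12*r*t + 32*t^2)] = 2*(-r^2 + 12*r*t - 32*t^2 + 4*(r - 6*t)^2)/(r^2 - 12*r*t + 32*t^2)^3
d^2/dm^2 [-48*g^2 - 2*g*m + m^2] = 2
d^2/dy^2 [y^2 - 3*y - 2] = 2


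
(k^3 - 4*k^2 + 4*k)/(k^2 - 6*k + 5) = k*(k^2 - 4*k + 4)/(k^2 - 6*k + 5)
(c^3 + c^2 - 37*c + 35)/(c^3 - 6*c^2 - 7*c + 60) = (c^2 + 6*c - 7)/(c^2 - c - 12)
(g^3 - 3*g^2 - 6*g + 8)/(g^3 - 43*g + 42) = (g^2 - 2*g - 8)/(g^2 + g - 42)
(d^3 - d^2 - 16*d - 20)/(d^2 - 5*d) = d + 4 + 4/d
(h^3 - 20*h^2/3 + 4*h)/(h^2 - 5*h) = (h^2 - 20*h/3 + 4)/(h - 5)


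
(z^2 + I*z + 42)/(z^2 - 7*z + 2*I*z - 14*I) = (z^2 + I*z + 42)/(z^2 + z*(-7 + 2*I) - 14*I)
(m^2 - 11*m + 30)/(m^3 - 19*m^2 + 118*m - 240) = 1/(m - 8)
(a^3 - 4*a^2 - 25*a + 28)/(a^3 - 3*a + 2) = (a^2 - 3*a - 28)/(a^2 + a - 2)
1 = 1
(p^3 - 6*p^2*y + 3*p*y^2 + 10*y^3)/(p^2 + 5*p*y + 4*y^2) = (p^2 - 7*p*y + 10*y^2)/(p + 4*y)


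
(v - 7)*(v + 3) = v^2 - 4*v - 21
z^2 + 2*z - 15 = (z - 3)*(z + 5)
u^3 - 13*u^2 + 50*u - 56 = (u - 7)*(u - 4)*(u - 2)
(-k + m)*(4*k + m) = -4*k^2 + 3*k*m + m^2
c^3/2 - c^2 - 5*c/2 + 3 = (c/2 + 1)*(c - 3)*(c - 1)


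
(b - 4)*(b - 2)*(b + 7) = b^3 + b^2 - 34*b + 56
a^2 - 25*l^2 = (a - 5*l)*(a + 5*l)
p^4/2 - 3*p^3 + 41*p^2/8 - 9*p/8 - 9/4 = (p/2 + 1/4)*(p - 3)*(p - 2)*(p - 3/2)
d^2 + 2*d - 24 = (d - 4)*(d + 6)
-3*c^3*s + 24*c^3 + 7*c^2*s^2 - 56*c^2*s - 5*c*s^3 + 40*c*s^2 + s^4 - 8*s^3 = (-3*c + s)*(-c + s)^2*(s - 8)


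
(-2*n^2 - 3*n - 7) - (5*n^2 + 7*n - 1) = -7*n^2 - 10*n - 6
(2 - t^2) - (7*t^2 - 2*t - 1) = -8*t^2 + 2*t + 3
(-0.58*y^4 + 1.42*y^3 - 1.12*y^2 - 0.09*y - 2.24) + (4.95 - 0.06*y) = -0.58*y^4 + 1.42*y^3 - 1.12*y^2 - 0.15*y + 2.71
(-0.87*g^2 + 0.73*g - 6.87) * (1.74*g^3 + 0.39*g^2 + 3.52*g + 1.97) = -1.5138*g^5 + 0.9309*g^4 - 14.7315*g^3 - 1.8236*g^2 - 22.7443*g - 13.5339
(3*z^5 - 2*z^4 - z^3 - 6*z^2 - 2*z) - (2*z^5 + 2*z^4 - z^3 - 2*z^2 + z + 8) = z^5 - 4*z^4 - 4*z^2 - 3*z - 8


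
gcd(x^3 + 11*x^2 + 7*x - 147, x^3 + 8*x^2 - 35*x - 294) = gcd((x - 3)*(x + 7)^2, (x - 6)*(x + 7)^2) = x^2 + 14*x + 49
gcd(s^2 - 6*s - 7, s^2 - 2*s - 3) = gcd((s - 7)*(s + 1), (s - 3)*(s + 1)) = s + 1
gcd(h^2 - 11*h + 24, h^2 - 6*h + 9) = h - 3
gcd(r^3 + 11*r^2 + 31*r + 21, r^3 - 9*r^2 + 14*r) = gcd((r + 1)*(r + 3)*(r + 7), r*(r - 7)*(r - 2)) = 1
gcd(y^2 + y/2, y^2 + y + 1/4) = y + 1/2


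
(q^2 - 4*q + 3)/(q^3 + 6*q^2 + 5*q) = (q^2 - 4*q + 3)/(q*(q^2 + 6*q + 5))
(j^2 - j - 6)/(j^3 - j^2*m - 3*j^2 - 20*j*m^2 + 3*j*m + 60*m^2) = (j + 2)/(j^2 - j*m - 20*m^2)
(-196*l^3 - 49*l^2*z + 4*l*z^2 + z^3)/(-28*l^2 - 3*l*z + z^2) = 7*l + z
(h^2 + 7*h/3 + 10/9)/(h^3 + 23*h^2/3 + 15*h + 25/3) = (h + 2/3)/(h^2 + 6*h + 5)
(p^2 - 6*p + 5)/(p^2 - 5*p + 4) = (p - 5)/(p - 4)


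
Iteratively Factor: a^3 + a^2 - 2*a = (a + 2)*(a^2 - a) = (a - 1)*(a + 2)*(a)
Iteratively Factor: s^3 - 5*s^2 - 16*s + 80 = (s - 4)*(s^2 - s - 20) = (s - 4)*(s + 4)*(s - 5)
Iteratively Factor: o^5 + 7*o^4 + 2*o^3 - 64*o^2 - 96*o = (o + 2)*(o^4 + 5*o^3 - 8*o^2 - 48*o) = (o + 2)*(o + 4)*(o^3 + o^2 - 12*o) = (o - 3)*(o + 2)*(o + 4)*(o^2 + 4*o) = (o - 3)*(o + 2)*(o + 4)^2*(o)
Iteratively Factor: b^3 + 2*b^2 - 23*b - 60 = (b - 5)*(b^2 + 7*b + 12) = (b - 5)*(b + 4)*(b + 3)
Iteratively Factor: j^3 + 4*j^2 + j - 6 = (j + 2)*(j^2 + 2*j - 3) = (j - 1)*(j + 2)*(j + 3)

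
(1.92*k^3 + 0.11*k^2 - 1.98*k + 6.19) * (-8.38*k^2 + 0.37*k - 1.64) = -16.0896*k^5 - 0.2114*k^4 + 13.4843*k^3 - 52.7852*k^2 + 5.5375*k - 10.1516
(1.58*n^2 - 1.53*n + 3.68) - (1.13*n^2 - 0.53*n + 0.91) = 0.45*n^2 - 1.0*n + 2.77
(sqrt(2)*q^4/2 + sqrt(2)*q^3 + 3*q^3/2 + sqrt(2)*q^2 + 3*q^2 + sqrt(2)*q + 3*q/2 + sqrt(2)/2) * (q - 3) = sqrt(2)*q^5/2 - sqrt(2)*q^4/2 + 3*q^4/2 - 2*sqrt(2)*q^3 - 3*q^3/2 - 15*q^2/2 - 2*sqrt(2)*q^2 - 9*q/2 - 5*sqrt(2)*q/2 - 3*sqrt(2)/2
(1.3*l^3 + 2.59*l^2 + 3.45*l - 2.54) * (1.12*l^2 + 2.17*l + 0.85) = 1.456*l^5 + 5.7218*l^4 + 10.5893*l^3 + 6.8432*l^2 - 2.5793*l - 2.159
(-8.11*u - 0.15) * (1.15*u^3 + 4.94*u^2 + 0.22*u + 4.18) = -9.3265*u^4 - 40.2359*u^3 - 2.5252*u^2 - 33.9328*u - 0.627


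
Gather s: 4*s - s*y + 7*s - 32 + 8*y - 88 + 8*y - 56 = s*(11 - y) + 16*y - 176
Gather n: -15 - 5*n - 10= -5*n - 25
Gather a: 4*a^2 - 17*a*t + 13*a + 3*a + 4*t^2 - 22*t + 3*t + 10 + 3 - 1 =4*a^2 + a*(16 - 17*t) + 4*t^2 - 19*t + 12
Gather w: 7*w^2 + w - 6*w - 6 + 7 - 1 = 7*w^2 - 5*w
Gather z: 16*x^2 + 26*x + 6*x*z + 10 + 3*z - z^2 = 16*x^2 + 26*x - z^2 + z*(6*x + 3) + 10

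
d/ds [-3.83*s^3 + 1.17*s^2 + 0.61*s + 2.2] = -11.49*s^2 + 2.34*s + 0.61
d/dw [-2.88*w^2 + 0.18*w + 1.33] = 0.18 - 5.76*w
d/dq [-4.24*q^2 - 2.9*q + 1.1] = -8.48*q - 2.9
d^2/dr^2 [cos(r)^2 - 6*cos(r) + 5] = 6*cos(r) - 2*cos(2*r)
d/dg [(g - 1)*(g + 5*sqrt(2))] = 2*g - 1 + 5*sqrt(2)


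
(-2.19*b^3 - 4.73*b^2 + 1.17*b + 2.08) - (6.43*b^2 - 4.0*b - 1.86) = -2.19*b^3 - 11.16*b^2 + 5.17*b + 3.94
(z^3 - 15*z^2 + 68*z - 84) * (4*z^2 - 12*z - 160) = 4*z^5 - 72*z^4 + 292*z^3 + 1248*z^2 - 9872*z + 13440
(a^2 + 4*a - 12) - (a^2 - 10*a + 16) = 14*a - 28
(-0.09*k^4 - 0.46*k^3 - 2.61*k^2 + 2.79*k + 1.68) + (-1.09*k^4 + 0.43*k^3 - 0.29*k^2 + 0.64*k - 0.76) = -1.18*k^4 - 0.03*k^3 - 2.9*k^2 + 3.43*k + 0.92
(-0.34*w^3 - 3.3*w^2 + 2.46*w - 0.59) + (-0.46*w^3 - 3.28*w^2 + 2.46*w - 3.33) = -0.8*w^3 - 6.58*w^2 + 4.92*w - 3.92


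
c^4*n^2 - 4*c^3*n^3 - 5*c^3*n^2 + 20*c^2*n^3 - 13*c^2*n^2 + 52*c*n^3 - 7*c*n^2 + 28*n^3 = (c - 7)*(c - 4*n)*(c*n + n)^2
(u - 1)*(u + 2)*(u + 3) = u^3 + 4*u^2 + u - 6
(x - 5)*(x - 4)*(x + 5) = x^3 - 4*x^2 - 25*x + 100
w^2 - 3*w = w*(w - 3)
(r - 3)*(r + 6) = r^2 + 3*r - 18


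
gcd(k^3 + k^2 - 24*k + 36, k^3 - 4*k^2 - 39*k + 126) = k^2 + 3*k - 18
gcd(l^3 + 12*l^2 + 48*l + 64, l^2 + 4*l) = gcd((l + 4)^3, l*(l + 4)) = l + 4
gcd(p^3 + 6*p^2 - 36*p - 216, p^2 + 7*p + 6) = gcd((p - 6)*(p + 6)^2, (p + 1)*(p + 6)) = p + 6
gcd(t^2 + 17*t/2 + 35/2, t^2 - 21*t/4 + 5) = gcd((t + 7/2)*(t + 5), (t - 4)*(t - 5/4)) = 1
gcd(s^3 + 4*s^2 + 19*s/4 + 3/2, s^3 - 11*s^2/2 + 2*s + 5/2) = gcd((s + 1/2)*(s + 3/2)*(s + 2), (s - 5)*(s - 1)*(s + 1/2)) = s + 1/2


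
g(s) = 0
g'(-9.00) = 0.00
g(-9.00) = 0.00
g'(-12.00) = 0.00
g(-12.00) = 0.00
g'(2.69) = 0.00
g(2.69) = 0.00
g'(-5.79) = 0.00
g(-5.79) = 0.00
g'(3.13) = 0.00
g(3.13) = 0.00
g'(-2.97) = 0.00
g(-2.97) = 0.00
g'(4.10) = 0.00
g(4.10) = 0.00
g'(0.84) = 0.00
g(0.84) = 0.00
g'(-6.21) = 0.00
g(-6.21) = 0.00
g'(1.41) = 0.00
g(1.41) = 0.00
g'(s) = 0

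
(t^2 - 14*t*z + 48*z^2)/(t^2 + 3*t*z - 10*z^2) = (t^2 - 14*t*z + 48*z^2)/(t^2 + 3*t*z - 10*z^2)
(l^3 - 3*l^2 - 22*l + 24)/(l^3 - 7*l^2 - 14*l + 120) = (l - 1)/(l - 5)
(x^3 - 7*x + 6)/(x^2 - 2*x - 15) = (x^2 - 3*x + 2)/(x - 5)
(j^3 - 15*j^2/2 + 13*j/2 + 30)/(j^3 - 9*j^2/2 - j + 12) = (j - 5)/(j - 2)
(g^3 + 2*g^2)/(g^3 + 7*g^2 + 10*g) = g/(g + 5)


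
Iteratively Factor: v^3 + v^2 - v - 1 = (v + 1)*(v^2 - 1) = (v - 1)*(v + 1)*(v + 1)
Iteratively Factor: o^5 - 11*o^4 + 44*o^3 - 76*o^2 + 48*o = (o - 2)*(o^4 - 9*o^3 + 26*o^2 - 24*o) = (o - 2)^2*(o^3 - 7*o^2 + 12*o) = o*(o - 2)^2*(o^2 - 7*o + 12) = o*(o - 3)*(o - 2)^2*(o - 4)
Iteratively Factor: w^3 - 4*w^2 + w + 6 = (w - 3)*(w^2 - w - 2) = (w - 3)*(w - 2)*(w + 1)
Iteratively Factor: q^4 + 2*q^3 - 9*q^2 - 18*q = (q - 3)*(q^3 + 5*q^2 + 6*q) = q*(q - 3)*(q^2 + 5*q + 6) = q*(q - 3)*(q + 2)*(q + 3)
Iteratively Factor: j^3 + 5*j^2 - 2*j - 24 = (j + 4)*(j^2 + j - 6) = (j - 2)*(j + 4)*(j + 3)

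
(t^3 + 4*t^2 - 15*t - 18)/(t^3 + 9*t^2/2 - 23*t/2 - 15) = 2*(t - 3)/(2*t - 5)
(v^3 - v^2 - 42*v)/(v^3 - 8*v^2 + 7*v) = (v + 6)/(v - 1)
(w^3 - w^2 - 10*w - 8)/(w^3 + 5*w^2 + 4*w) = (w^2 - 2*w - 8)/(w*(w + 4))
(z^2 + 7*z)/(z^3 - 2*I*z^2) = (z + 7)/(z*(z - 2*I))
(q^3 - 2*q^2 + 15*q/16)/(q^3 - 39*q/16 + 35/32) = 2*q*(4*q - 3)/(8*q^2 + 10*q - 7)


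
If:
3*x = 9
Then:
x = 3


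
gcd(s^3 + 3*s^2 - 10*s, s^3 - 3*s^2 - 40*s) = s^2 + 5*s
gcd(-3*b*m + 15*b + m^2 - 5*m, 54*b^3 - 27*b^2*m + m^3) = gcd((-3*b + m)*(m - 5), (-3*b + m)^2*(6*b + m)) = 3*b - m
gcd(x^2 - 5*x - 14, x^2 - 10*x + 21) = x - 7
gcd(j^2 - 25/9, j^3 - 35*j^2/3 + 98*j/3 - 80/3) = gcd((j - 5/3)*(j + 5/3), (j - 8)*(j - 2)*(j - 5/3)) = j - 5/3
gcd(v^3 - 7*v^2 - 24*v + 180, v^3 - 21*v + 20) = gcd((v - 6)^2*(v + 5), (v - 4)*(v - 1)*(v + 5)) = v + 5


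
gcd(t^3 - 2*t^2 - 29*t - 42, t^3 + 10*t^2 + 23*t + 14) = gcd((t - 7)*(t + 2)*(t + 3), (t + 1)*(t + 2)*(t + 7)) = t + 2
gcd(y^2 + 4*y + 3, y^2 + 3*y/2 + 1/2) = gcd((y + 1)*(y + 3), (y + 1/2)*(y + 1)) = y + 1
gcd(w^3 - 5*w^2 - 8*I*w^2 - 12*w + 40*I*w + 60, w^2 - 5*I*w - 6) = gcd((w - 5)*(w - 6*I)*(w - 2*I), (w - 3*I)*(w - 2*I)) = w - 2*I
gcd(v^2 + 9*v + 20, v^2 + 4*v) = v + 4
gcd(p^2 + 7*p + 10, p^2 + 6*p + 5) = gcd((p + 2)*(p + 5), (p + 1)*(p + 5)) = p + 5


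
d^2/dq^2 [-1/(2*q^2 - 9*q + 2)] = 2*(4*q^2 - 18*q - (4*q - 9)^2 + 4)/(2*q^2 - 9*q + 2)^3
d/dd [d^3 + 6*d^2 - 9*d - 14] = 3*d^2 + 12*d - 9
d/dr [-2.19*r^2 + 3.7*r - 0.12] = 3.7 - 4.38*r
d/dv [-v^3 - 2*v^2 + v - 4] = -3*v^2 - 4*v + 1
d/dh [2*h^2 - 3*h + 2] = 4*h - 3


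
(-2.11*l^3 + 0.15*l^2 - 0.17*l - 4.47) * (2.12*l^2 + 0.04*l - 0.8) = -4.4732*l^5 + 0.2336*l^4 + 1.3336*l^3 - 9.6032*l^2 - 0.0428*l + 3.576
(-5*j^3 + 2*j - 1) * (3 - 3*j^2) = 15*j^5 - 21*j^3 + 3*j^2 + 6*j - 3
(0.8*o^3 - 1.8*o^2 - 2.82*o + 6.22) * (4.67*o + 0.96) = 3.736*o^4 - 7.638*o^3 - 14.8974*o^2 + 26.3402*o + 5.9712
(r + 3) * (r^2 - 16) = r^3 + 3*r^2 - 16*r - 48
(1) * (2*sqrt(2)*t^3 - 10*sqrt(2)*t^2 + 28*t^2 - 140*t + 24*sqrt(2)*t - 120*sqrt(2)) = 2*sqrt(2)*t^3 - 10*sqrt(2)*t^2 + 28*t^2 - 140*t + 24*sqrt(2)*t - 120*sqrt(2)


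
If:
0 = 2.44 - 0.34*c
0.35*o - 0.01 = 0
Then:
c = 7.18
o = 0.03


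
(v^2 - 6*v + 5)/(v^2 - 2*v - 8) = (-v^2 + 6*v - 5)/(-v^2 + 2*v + 8)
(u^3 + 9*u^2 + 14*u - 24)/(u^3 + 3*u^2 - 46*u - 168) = (u - 1)/(u - 7)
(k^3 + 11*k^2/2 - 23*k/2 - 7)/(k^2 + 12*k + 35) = (k^2 - 3*k/2 - 1)/(k + 5)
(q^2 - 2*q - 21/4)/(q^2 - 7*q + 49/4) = (2*q + 3)/(2*q - 7)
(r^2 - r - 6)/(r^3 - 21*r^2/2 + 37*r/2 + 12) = 2*(r + 2)/(2*r^2 - 15*r - 8)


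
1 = 1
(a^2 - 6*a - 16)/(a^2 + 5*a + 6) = (a - 8)/(a + 3)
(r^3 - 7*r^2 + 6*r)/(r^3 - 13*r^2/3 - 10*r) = 3*(r - 1)/(3*r + 5)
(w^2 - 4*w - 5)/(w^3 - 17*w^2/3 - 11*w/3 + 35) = 3*(w + 1)/(3*w^2 - 2*w - 21)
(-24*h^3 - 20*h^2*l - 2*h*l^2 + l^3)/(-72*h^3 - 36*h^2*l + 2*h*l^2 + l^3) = (2*h + l)/(6*h + l)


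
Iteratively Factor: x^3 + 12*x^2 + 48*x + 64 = (x + 4)*(x^2 + 8*x + 16) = (x + 4)^2*(x + 4)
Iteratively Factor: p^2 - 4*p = (p)*(p - 4)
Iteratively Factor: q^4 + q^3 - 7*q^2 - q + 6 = (q - 1)*(q^3 + 2*q^2 - 5*q - 6) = (q - 1)*(q + 3)*(q^2 - q - 2) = (q - 2)*(q - 1)*(q + 3)*(q + 1)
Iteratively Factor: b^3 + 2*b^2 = (b)*(b^2 + 2*b) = b^2*(b + 2)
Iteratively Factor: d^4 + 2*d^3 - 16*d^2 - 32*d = (d + 4)*(d^3 - 2*d^2 - 8*d) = (d - 4)*(d + 4)*(d^2 + 2*d) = d*(d - 4)*(d + 4)*(d + 2)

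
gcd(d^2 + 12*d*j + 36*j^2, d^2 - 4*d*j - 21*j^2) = 1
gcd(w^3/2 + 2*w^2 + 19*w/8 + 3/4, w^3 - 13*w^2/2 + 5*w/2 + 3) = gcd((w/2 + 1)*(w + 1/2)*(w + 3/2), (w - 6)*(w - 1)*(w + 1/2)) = w + 1/2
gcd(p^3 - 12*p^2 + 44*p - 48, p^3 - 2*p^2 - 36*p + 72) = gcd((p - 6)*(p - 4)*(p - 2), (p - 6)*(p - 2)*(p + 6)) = p^2 - 8*p + 12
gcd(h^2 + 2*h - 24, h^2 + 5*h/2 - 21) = h + 6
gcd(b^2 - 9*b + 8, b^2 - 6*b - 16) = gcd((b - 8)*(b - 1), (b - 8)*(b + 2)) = b - 8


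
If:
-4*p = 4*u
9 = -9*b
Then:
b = -1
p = -u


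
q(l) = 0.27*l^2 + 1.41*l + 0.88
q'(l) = 0.54*l + 1.41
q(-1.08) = -0.33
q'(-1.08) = 0.83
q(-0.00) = 0.88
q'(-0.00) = 1.41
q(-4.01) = -0.43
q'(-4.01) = -0.76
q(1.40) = 3.38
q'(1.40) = 2.17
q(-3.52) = -0.74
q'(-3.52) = -0.49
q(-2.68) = -0.96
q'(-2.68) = -0.04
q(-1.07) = -0.32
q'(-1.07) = 0.83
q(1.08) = 2.72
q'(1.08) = 1.99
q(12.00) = 56.68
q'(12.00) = 7.89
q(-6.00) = 2.14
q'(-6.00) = -1.83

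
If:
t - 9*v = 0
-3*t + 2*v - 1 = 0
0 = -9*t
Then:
No Solution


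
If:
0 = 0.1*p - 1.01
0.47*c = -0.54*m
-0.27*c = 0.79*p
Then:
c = -29.55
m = 25.72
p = 10.10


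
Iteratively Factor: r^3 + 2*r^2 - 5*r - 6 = (r + 1)*(r^2 + r - 6) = (r + 1)*(r + 3)*(r - 2)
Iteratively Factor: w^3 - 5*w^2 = (w - 5)*(w^2) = w*(w - 5)*(w)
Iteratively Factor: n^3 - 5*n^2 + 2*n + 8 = (n - 4)*(n^2 - n - 2) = (n - 4)*(n + 1)*(n - 2)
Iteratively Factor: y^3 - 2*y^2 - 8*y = (y)*(y^2 - 2*y - 8) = y*(y + 2)*(y - 4)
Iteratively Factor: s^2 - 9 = (s + 3)*(s - 3)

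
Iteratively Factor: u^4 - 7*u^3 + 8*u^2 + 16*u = (u - 4)*(u^3 - 3*u^2 - 4*u) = (u - 4)^2*(u^2 + u) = (u - 4)^2*(u + 1)*(u)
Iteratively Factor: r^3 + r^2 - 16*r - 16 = (r + 4)*(r^2 - 3*r - 4) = (r - 4)*(r + 4)*(r + 1)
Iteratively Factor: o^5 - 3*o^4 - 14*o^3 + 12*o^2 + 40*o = (o - 5)*(o^4 + 2*o^3 - 4*o^2 - 8*o) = o*(o - 5)*(o^3 + 2*o^2 - 4*o - 8) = o*(o - 5)*(o - 2)*(o^2 + 4*o + 4) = o*(o - 5)*(o - 2)*(o + 2)*(o + 2)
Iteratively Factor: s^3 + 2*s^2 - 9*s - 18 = (s + 3)*(s^2 - s - 6) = (s + 2)*(s + 3)*(s - 3)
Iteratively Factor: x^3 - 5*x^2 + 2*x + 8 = (x + 1)*(x^2 - 6*x + 8) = (x - 2)*(x + 1)*(x - 4)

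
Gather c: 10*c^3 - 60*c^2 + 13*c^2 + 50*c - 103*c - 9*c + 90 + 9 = 10*c^3 - 47*c^2 - 62*c + 99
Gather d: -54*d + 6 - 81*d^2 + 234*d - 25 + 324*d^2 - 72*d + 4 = 243*d^2 + 108*d - 15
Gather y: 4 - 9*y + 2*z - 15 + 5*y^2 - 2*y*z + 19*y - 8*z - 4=5*y^2 + y*(10 - 2*z) - 6*z - 15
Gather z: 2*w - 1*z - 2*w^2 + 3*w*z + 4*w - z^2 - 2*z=-2*w^2 + 6*w - z^2 + z*(3*w - 3)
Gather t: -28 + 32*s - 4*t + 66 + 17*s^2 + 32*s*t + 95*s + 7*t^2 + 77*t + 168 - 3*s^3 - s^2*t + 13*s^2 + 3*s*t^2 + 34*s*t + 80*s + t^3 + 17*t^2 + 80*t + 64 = -3*s^3 + 30*s^2 + 207*s + t^3 + t^2*(3*s + 24) + t*(-s^2 + 66*s + 153) + 270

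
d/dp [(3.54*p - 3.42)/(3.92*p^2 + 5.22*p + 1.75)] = (-13.8768*p^2 + 26.8128*p + 24.0474)/(15.3664*p^4 + 40.9248*p^3 + 40.9684*p^2 + 18.27*p + 3.0625)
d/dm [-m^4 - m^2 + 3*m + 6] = -4*m^3 - 2*m + 3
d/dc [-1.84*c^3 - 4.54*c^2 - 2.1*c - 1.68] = -5.52*c^2 - 9.08*c - 2.1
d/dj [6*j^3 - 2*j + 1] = 18*j^2 - 2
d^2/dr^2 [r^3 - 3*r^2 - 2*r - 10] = 6*r - 6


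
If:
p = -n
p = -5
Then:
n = 5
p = -5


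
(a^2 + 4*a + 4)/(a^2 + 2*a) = (a + 2)/a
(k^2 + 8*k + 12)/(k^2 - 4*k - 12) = (k + 6)/(k - 6)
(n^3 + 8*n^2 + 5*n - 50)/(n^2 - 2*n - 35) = (n^2 + 3*n - 10)/(n - 7)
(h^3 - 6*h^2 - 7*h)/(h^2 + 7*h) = (h^2 - 6*h - 7)/(h + 7)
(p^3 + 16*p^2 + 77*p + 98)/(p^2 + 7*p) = p + 9 + 14/p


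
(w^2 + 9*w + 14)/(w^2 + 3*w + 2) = (w + 7)/(w + 1)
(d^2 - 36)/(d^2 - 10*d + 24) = (d + 6)/(d - 4)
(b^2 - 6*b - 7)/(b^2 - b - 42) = (b + 1)/(b + 6)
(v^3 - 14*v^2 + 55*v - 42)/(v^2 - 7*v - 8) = (-v^3 + 14*v^2 - 55*v + 42)/(-v^2 + 7*v + 8)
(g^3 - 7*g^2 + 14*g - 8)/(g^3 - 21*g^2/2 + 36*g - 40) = 2*(g^2 - 3*g + 2)/(2*g^2 - 13*g + 20)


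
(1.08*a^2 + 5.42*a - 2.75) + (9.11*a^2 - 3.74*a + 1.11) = 10.19*a^2 + 1.68*a - 1.64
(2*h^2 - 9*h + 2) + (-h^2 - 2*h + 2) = h^2 - 11*h + 4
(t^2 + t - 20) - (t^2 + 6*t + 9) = -5*t - 29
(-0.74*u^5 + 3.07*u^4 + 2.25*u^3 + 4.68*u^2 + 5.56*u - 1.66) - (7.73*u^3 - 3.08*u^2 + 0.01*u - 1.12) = -0.74*u^5 + 3.07*u^4 - 5.48*u^3 + 7.76*u^2 + 5.55*u - 0.54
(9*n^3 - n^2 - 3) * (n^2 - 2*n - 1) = 9*n^5 - 19*n^4 - 7*n^3 - 2*n^2 + 6*n + 3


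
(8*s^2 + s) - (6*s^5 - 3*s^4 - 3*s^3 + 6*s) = -6*s^5 + 3*s^4 + 3*s^3 + 8*s^2 - 5*s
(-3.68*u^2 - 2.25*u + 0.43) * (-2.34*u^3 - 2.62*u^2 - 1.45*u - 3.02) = 8.6112*u^5 + 14.9066*u^4 + 10.2248*u^3 + 13.2495*u^2 + 6.1715*u - 1.2986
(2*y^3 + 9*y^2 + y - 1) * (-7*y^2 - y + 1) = -14*y^5 - 65*y^4 - 14*y^3 + 15*y^2 + 2*y - 1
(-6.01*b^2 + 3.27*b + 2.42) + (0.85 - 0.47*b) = -6.01*b^2 + 2.8*b + 3.27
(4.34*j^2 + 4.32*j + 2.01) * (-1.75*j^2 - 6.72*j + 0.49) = -7.595*j^4 - 36.7248*j^3 - 30.4213*j^2 - 11.3904*j + 0.9849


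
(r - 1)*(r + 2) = r^2 + r - 2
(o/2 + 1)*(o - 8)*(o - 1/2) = o^3/2 - 13*o^2/4 - 13*o/2 + 4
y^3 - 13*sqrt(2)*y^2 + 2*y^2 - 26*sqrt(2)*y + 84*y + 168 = (y + 2)*(y - 7*sqrt(2))*(y - 6*sqrt(2))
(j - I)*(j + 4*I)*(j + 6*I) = j^3 + 9*I*j^2 - 14*j + 24*I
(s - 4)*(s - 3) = s^2 - 7*s + 12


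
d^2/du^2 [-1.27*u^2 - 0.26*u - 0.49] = -2.54000000000000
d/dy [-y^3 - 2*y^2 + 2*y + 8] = -3*y^2 - 4*y + 2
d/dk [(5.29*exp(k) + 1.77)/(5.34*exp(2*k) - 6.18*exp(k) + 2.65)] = (-28.2486*exp(2*k) - 18.9036*exp(k) + 24.9571)*exp(k)/(28.5156*exp(4*k) - 66.0024*exp(3*k) + 66.4944*exp(2*k) - 32.754*exp(k) + 7.0225)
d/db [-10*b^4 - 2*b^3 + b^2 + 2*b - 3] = -40*b^3 - 6*b^2 + 2*b + 2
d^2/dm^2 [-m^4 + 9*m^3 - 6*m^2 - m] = -12*m^2 + 54*m - 12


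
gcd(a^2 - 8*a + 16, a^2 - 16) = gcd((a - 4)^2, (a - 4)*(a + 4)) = a - 4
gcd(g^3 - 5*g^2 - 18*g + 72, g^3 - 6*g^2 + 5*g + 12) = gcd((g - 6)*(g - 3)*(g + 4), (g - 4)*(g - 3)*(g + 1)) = g - 3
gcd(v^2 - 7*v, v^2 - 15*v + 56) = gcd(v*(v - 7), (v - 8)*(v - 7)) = v - 7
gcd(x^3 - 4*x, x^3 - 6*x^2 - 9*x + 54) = 1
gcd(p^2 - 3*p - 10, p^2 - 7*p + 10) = p - 5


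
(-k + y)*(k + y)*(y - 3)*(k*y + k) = -k^3*y^2 + 2*k^3*y + 3*k^3 + k*y^4 - 2*k*y^3 - 3*k*y^2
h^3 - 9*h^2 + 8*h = h*(h - 8)*(h - 1)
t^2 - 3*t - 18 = (t - 6)*(t + 3)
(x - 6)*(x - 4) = x^2 - 10*x + 24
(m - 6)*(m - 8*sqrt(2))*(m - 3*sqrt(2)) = m^3 - 11*sqrt(2)*m^2 - 6*m^2 + 48*m + 66*sqrt(2)*m - 288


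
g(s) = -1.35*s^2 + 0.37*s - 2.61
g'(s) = 0.37 - 2.7*s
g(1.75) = -6.10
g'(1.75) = -4.36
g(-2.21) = -10.02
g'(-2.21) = 6.34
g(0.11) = -2.59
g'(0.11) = 0.07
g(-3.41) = -19.57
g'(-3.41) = 9.58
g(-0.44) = -3.03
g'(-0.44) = 1.56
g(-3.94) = -25.02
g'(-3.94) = 11.01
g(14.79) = -292.44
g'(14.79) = -39.56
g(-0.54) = -3.20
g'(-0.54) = 1.83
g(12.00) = -192.57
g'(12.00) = -32.03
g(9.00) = -108.63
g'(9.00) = -23.93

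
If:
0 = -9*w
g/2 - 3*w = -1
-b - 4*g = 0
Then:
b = 8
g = -2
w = 0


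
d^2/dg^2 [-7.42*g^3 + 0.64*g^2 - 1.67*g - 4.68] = 1.28 - 44.52*g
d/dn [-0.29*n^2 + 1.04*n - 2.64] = 1.04 - 0.58*n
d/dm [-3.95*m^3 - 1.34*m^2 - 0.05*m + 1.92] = -11.85*m^2 - 2.68*m - 0.05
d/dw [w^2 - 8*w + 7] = 2*w - 8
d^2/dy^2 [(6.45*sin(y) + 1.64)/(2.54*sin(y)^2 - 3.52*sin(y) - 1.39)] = (-41.61282*sin(y)^5 - 99.990656*sin(y)^4 - 9.41984399999998*sin(y)^3 + 51.561312*sin(y)^2 + 44.218895*sin(y) - 10.89624)/(16.387064*sin(y)^6 - 68.128896*sin(y)^5 + 67.511676*sin(y)^4 + 30.952064*sin(y)^3 - 36.945366*sin(y)^2 - 20.402976*sin(y) - 2.685619)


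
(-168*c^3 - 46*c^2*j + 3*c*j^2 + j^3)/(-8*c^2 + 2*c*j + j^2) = (42*c^2 + c*j - j^2)/(2*c - j)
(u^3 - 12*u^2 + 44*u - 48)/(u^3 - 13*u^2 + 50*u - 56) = (u - 6)/(u - 7)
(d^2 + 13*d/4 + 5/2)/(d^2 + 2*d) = (d + 5/4)/d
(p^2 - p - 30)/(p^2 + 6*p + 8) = (p^2 - p - 30)/(p^2 + 6*p + 8)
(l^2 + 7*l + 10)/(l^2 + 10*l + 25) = (l + 2)/(l + 5)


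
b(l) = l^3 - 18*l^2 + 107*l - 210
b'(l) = 3*l^2 - 36*l + 107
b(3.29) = -17.19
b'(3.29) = 21.03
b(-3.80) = -931.39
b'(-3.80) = 287.12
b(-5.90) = -1673.26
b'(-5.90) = 423.83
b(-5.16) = -1378.77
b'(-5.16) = 372.64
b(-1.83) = -472.22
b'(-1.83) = 182.93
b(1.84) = -67.83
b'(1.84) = 50.92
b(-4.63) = -1190.53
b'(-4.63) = 337.99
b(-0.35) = -249.70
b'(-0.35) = 119.97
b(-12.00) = -5814.00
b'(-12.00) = 971.00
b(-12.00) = -5814.00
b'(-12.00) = 971.00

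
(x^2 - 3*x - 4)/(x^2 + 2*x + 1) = (x - 4)/(x + 1)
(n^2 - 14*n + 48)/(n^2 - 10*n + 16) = (n - 6)/(n - 2)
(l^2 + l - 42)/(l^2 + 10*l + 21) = (l - 6)/(l + 3)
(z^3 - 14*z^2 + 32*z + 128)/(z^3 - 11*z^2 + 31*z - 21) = (z^3 - 14*z^2 + 32*z + 128)/(z^3 - 11*z^2 + 31*z - 21)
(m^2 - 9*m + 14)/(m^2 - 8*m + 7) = (m - 2)/(m - 1)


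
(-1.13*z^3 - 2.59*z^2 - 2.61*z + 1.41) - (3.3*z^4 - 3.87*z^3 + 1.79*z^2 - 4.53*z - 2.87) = -3.3*z^4 + 2.74*z^3 - 4.38*z^2 + 1.92*z + 4.28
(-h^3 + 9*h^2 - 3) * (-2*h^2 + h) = 2*h^5 - 19*h^4 + 9*h^3 + 6*h^2 - 3*h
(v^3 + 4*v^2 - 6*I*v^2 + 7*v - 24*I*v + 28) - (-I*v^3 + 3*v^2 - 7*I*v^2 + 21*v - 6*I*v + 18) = v^3 + I*v^3 + v^2 + I*v^2 - 14*v - 18*I*v + 10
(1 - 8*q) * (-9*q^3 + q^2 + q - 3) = 72*q^4 - 17*q^3 - 7*q^2 + 25*q - 3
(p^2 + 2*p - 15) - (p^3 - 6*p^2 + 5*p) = -p^3 + 7*p^2 - 3*p - 15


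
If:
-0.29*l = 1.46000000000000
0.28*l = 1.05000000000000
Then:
No Solution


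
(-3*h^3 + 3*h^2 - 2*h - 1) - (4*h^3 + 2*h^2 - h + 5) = -7*h^3 + h^2 - h - 6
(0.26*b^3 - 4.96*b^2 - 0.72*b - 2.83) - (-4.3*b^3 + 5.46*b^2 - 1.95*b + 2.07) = 4.56*b^3 - 10.42*b^2 + 1.23*b - 4.9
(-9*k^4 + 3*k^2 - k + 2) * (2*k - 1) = -18*k^5 + 9*k^4 + 6*k^3 - 5*k^2 + 5*k - 2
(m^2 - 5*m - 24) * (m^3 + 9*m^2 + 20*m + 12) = m^5 + 4*m^4 - 49*m^3 - 304*m^2 - 540*m - 288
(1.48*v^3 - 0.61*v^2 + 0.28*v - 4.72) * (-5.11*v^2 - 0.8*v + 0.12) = -7.5628*v^5 + 1.9331*v^4 - 0.7652*v^3 + 23.822*v^2 + 3.8096*v - 0.5664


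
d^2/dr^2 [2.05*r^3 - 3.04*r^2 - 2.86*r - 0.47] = 12.3*r - 6.08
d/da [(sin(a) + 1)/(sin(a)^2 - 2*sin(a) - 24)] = (-2*sin(a) + cos(a)^2 - 23)*cos(a)/((sin(a) - 6)^2*(sin(a) + 4)^2)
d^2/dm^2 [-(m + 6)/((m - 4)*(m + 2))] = 2*(-m^3 - 18*m^2 + 12*m - 56)/(m^6 - 6*m^5 - 12*m^4 + 88*m^3 + 96*m^2 - 384*m - 512)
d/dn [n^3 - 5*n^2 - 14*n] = 3*n^2 - 10*n - 14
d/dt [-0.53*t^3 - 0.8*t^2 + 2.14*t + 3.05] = -1.59*t^2 - 1.6*t + 2.14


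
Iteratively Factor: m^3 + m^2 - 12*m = (m - 3)*(m^2 + 4*m) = m*(m - 3)*(m + 4)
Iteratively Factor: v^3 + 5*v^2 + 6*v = (v)*(v^2 + 5*v + 6) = v*(v + 3)*(v + 2)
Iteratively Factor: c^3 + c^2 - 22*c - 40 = (c + 2)*(c^2 - c - 20) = (c - 5)*(c + 2)*(c + 4)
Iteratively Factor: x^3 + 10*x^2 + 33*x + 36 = (x + 3)*(x^2 + 7*x + 12) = (x + 3)^2*(x + 4)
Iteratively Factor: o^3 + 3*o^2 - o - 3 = (o + 3)*(o^2 - 1) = (o + 1)*(o + 3)*(o - 1)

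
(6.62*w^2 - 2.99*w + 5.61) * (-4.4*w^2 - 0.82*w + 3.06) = -29.128*w^4 + 7.7276*w^3 - 1.975*w^2 - 13.7496*w + 17.1666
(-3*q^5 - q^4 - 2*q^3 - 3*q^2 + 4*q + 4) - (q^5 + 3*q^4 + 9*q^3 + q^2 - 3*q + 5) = -4*q^5 - 4*q^4 - 11*q^3 - 4*q^2 + 7*q - 1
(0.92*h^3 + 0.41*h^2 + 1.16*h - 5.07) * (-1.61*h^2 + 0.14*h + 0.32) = -1.4812*h^5 - 0.5313*h^4 - 1.5158*h^3 + 8.4563*h^2 - 0.3386*h - 1.6224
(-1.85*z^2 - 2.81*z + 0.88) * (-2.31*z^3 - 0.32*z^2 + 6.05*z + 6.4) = 4.2735*z^5 + 7.0831*z^4 - 12.3261*z^3 - 29.1221*z^2 - 12.66*z + 5.632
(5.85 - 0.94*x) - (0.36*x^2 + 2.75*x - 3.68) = -0.36*x^2 - 3.69*x + 9.53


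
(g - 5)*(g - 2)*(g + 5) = g^3 - 2*g^2 - 25*g + 50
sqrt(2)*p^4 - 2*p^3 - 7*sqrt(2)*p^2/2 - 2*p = p*(p - 2*sqrt(2))*(p + sqrt(2)/2)*(sqrt(2)*p + 1)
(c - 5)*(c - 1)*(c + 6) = c^3 - 31*c + 30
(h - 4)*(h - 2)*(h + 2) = h^3 - 4*h^2 - 4*h + 16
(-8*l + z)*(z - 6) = -8*l*z + 48*l + z^2 - 6*z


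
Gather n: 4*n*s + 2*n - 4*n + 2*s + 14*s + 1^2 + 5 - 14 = n*(4*s - 2) + 16*s - 8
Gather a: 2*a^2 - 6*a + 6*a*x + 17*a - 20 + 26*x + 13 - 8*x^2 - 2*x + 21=2*a^2 + a*(6*x + 11) - 8*x^2 + 24*x + 14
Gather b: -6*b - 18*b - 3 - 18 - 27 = -24*b - 48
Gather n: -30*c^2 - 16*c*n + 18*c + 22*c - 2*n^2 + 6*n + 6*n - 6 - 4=-30*c^2 + 40*c - 2*n^2 + n*(12 - 16*c) - 10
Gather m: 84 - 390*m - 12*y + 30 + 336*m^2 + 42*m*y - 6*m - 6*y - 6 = 336*m^2 + m*(42*y - 396) - 18*y + 108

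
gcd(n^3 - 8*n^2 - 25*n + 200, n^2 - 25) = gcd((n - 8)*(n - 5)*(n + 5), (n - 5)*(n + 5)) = n^2 - 25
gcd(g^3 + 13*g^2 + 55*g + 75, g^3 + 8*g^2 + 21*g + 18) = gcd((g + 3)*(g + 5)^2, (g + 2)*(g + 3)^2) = g + 3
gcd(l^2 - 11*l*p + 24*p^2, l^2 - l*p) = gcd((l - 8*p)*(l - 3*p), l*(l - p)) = 1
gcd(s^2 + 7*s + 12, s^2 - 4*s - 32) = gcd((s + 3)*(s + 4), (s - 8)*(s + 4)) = s + 4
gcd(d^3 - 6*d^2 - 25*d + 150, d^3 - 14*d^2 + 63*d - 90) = d^2 - 11*d + 30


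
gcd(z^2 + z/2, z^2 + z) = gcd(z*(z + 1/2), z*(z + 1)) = z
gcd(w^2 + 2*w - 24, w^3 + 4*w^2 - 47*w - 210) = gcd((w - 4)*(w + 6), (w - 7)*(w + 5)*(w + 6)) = w + 6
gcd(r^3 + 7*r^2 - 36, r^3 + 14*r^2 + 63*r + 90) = r^2 + 9*r + 18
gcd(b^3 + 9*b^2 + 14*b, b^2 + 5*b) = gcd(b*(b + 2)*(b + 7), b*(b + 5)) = b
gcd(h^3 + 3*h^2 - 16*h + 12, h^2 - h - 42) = h + 6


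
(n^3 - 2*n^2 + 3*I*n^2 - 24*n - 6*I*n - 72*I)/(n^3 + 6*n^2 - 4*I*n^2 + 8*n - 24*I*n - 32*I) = (n^2 + n*(-6 + 3*I) - 18*I)/(n^2 + n*(2 - 4*I) - 8*I)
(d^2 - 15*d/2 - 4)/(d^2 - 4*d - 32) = (d + 1/2)/(d + 4)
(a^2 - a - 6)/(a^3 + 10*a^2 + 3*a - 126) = (a + 2)/(a^2 + 13*a + 42)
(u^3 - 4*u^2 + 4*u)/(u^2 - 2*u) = u - 2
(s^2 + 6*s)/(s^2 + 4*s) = (s + 6)/(s + 4)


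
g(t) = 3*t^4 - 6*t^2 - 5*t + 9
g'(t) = 12*t^3 - 12*t - 5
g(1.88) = 15.87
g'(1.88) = 52.18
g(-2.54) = 107.86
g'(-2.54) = -171.16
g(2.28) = 47.48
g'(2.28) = 109.87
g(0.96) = 1.22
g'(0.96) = -5.90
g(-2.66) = 130.04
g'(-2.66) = -198.93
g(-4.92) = 1646.21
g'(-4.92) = -1375.11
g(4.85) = 1503.54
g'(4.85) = 1305.81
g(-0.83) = 10.44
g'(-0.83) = -1.90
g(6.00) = 3651.00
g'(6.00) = 2515.00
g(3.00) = 183.00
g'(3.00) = 283.00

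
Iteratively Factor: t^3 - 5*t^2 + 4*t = (t - 1)*(t^2 - 4*t) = t*(t - 1)*(t - 4)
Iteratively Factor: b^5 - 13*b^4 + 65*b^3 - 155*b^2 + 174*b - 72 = (b - 3)*(b^4 - 10*b^3 + 35*b^2 - 50*b + 24) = (b - 3)*(b - 2)*(b^3 - 8*b^2 + 19*b - 12) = (b - 4)*(b - 3)*(b - 2)*(b^2 - 4*b + 3) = (b - 4)*(b - 3)^2*(b - 2)*(b - 1)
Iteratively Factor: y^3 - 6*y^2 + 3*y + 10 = (y + 1)*(y^2 - 7*y + 10) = (y - 2)*(y + 1)*(y - 5)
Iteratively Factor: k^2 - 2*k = (k - 2)*(k)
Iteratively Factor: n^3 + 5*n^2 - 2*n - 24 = (n + 3)*(n^2 + 2*n - 8) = (n + 3)*(n + 4)*(n - 2)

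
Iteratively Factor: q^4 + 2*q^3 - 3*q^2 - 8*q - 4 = (q - 2)*(q^3 + 4*q^2 + 5*q + 2) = (q - 2)*(q + 1)*(q^2 + 3*q + 2) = (q - 2)*(q + 1)*(q + 2)*(q + 1)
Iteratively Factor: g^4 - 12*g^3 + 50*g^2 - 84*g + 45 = (g - 3)*(g^3 - 9*g^2 + 23*g - 15) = (g - 3)^2*(g^2 - 6*g + 5) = (g - 3)^2*(g - 1)*(g - 5)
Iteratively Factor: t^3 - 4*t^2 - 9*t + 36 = (t - 3)*(t^2 - t - 12) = (t - 3)*(t + 3)*(t - 4)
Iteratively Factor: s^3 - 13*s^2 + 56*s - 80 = (s - 4)*(s^2 - 9*s + 20) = (s - 5)*(s - 4)*(s - 4)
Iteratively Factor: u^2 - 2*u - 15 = (u - 5)*(u + 3)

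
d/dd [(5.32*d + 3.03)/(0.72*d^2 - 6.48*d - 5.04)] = (3.8304*d^2 - 34.4736*d - (1.44*d - 6.48)*(5.32*d + 3.03) - 26.8128)/(-0.72*d^2 + 6.48*d + 5.04)^2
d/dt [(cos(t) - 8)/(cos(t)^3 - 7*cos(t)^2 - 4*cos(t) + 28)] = (227*cos(t) - 31*cos(2*t) + cos(3*t) - 23)*sin(t)/(2*(cos(t)^3 - 7*cos(t)^2 - 4*cos(t) + 28)^2)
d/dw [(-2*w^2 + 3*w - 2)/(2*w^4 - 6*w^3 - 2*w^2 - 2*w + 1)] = (8*w^5 - 30*w^4 + 52*w^3 - 26*w^2 - 12*w - 1)/(4*w^8 - 24*w^7 + 28*w^6 + 16*w^5 + 32*w^4 - 4*w^3 - 4*w + 1)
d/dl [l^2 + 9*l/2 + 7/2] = 2*l + 9/2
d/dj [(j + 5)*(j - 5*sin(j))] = j - (j + 5)*(5*cos(j) - 1) - 5*sin(j)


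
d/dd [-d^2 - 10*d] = -2*d - 10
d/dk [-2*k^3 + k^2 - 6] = 2*k*(1 - 3*k)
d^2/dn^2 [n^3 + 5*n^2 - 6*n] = 6*n + 10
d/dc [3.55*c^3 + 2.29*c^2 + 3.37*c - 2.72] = 10.65*c^2 + 4.58*c + 3.37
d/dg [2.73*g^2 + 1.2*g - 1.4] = 5.46*g + 1.2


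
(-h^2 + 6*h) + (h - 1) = -h^2 + 7*h - 1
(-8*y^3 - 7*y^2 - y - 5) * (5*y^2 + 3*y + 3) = -40*y^5 - 59*y^4 - 50*y^3 - 49*y^2 - 18*y - 15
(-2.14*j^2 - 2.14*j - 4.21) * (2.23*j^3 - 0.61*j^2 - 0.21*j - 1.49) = -4.7722*j^5 - 3.4668*j^4 - 7.6335*j^3 + 6.2061*j^2 + 4.0727*j + 6.2729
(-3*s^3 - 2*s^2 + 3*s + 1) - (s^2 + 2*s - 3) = -3*s^3 - 3*s^2 + s + 4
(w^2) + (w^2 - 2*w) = 2*w^2 - 2*w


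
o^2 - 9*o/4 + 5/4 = (o - 5/4)*(o - 1)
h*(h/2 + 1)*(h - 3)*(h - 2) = h^4/2 - 3*h^3/2 - 2*h^2 + 6*h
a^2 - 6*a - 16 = (a - 8)*(a + 2)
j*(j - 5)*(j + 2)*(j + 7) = j^4 + 4*j^3 - 31*j^2 - 70*j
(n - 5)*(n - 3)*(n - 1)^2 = n^4 - 10*n^3 + 32*n^2 - 38*n + 15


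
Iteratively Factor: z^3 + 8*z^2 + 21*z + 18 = (z + 2)*(z^2 + 6*z + 9) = (z + 2)*(z + 3)*(z + 3)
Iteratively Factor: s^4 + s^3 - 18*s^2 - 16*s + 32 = (s - 1)*(s^3 + 2*s^2 - 16*s - 32) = (s - 1)*(s + 2)*(s^2 - 16) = (s - 4)*(s - 1)*(s + 2)*(s + 4)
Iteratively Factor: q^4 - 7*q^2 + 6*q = (q - 1)*(q^3 + q^2 - 6*q) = q*(q - 1)*(q^2 + q - 6) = q*(q - 2)*(q - 1)*(q + 3)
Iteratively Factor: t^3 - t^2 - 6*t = (t - 3)*(t^2 + 2*t) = (t - 3)*(t + 2)*(t)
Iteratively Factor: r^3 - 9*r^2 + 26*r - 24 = (r - 3)*(r^2 - 6*r + 8) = (r - 4)*(r - 3)*(r - 2)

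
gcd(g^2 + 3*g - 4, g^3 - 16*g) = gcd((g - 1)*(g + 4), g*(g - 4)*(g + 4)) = g + 4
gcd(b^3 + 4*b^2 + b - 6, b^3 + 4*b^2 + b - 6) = b^3 + 4*b^2 + b - 6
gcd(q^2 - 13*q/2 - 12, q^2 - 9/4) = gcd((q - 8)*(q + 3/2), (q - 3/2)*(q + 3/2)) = q + 3/2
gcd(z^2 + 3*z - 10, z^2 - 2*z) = z - 2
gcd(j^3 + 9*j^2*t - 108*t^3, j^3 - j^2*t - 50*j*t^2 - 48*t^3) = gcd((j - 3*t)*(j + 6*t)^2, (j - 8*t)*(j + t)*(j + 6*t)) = j + 6*t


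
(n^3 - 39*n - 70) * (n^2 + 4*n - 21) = n^5 + 4*n^4 - 60*n^3 - 226*n^2 + 539*n + 1470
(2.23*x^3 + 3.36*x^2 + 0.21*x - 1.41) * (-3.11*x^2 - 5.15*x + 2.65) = -6.9353*x^5 - 21.9341*x^4 - 12.0476*x^3 + 12.2076*x^2 + 7.818*x - 3.7365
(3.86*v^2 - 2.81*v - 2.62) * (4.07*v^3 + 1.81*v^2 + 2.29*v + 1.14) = 15.7102*v^5 - 4.4501*v^4 - 6.9101*v^3 - 6.7767*v^2 - 9.2032*v - 2.9868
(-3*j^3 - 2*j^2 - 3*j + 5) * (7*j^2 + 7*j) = -21*j^5 - 35*j^4 - 35*j^3 + 14*j^2 + 35*j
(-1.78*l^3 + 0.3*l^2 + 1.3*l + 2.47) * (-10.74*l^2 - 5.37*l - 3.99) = 19.1172*l^5 + 6.3366*l^4 - 8.4708*l^3 - 34.7058*l^2 - 18.4509*l - 9.8553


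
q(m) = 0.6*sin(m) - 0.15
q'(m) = 0.6*cos(m)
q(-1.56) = -0.75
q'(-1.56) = 0.01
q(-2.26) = -0.61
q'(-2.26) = -0.38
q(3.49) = -0.35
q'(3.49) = -0.56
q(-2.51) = -0.50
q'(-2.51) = -0.48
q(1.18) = 0.40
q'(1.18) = 0.23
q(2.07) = 0.38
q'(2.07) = -0.29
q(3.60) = -0.42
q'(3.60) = -0.54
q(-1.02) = -0.66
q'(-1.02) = 0.31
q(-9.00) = -0.40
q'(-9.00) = -0.55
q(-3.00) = -0.23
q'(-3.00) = -0.59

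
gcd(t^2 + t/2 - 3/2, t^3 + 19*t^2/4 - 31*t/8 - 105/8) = t + 3/2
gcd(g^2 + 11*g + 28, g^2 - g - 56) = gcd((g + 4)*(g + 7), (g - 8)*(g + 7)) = g + 7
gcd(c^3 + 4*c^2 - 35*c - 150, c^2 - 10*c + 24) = c - 6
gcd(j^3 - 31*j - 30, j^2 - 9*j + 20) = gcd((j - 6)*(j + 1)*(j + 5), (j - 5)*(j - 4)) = 1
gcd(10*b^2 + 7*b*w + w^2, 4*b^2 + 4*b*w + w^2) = 2*b + w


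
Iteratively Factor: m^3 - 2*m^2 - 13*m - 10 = (m - 5)*(m^2 + 3*m + 2) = (m - 5)*(m + 2)*(m + 1)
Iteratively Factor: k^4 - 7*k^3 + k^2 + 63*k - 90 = (k - 2)*(k^3 - 5*k^2 - 9*k + 45) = (k - 3)*(k - 2)*(k^2 - 2*k - 15) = (k - 5)*(k - 3)*(k - 2)*(k + 3)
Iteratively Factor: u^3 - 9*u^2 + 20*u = (u - 4)*(u^2 - 5*u) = (u - 5)*(u - 4)*(u)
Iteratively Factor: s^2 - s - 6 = (s + 2)*(s - 3)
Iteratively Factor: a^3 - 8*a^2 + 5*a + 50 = (a - 5)*(a^2 - 3*a - 10) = (a - 5)*(a + 2)*(a - 5)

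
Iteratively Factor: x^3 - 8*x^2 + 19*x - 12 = (x - 1)*(x^2 - 7*x + 12) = (x - 3)*(x - 1)*(x - 4)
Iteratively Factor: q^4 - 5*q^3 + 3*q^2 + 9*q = (q - 3)*(q^3 - 2*q^2 - 3*q) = q*(q - 3)*(q^2 - 2*q - 3) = q*(q - 3)^2*(q + 1)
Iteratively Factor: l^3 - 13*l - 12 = (l + 1)*(l^2 - l - 12) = (l - 4)*(l + 1)*(l + 3)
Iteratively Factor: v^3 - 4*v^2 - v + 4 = (v + 1)*(v^2 - 5*v + 4) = (v - 1)*(v + 1)*(v - 4)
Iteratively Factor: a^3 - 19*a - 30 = (a + 2)*(a^2 - 2*a - 15) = (a - 5)*(a + 2)*(a + 3)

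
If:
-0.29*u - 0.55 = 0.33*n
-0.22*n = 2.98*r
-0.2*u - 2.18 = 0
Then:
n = 7.91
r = -0.58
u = -10.90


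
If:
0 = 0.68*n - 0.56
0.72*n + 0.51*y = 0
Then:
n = 0.82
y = -1.16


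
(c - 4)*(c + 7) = c^2 + 3*c - 28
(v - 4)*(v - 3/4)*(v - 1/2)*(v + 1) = v^4 - 17*v^3/4 + v^2/8 + 31*v/8 - 3/2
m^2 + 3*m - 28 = (m - 4)*(m + 7)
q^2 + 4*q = q*(q + 4)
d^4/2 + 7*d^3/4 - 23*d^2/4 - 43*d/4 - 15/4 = (d/2 + 1/2)*(d - 3)*(d + 1/2)*(d + 5)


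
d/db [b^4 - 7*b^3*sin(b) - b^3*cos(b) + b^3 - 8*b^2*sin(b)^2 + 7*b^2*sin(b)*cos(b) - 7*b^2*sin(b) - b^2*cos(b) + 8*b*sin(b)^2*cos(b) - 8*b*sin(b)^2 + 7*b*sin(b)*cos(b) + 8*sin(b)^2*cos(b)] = b^3*sin(b) - 7*b^3*cos(b) + 4*b^3 - 20*b^2*sin(b) - 8*b^2*sin(2*b) - 10*b^2*cos(b) + 7*b^2*cos(2*b) + 3*b^2 - 18*b*sin(b) - b*sin(2*b) + 6*b*sin(3*b) + 15*b*cos(2*b) - 2*sqrt(2)*b*cos(b + pi/4) - 8*b - 2*sin(b) + 7*sin(2*b)/2 + 6*sin(3*b) + 2*cos(b) + 4*cos(2*b) - 2*cos(3*b) - 4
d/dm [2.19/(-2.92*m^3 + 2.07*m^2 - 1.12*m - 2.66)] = (19.1844*m^2 - 9.0666*m + 2.4528)/(2.92*m^3 - 2.07*m^2 + 1.12*m + 2.66)^2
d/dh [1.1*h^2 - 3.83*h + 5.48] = 2.2*h - 3.83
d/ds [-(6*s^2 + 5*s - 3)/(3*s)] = -2 - 1/s^2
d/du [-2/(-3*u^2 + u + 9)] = 2*(1 - 6*u)/(-3*u^2 + u + 9)^2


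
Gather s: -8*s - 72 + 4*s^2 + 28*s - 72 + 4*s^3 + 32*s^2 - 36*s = 4*s^3 + 36*s^2 - 16*s - 144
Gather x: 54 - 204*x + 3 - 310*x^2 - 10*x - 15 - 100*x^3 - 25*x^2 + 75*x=-100*x^3 - 335*x^2 - 139*x + 42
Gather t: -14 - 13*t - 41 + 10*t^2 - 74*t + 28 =10*t^2 - 87*t - 27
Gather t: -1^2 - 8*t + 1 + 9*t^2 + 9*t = 9*t^2 + t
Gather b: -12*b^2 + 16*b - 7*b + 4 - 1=-12*b^2 + 9*b + 3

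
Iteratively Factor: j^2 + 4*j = (j)*(j + 4)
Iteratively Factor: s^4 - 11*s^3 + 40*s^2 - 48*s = (s)*(s^3 - 11*s^2 + 40*s - 48) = s*(s - 3)*(s^2 - 8*s + 16) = s*(s - 4)*(s - 3)*(s - 4)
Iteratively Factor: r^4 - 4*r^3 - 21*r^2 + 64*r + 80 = (r + 1)*(r^3 - 5*r^2 - 16*r + 80) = (r - 5)*(r + 1)*(r^2 - 16) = (r - 5)*(r + 1)*(r + 4)*(r - 4)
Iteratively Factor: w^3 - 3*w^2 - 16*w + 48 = (w - 3)*(w^2 - 16) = (w - 3)*(w + 4)*(w - 4)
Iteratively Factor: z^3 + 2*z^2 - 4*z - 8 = (z + 2)*(z^2 - 4) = (z - 2)*(z + 2)*(z + 2)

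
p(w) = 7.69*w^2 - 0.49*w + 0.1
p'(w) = 15.38*w - 0.49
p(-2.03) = 32.78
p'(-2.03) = -31.71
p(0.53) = 2.00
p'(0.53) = 7.66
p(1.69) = 21.24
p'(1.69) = 25.50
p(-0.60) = 3.16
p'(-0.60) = -9.72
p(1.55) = 17.82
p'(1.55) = 23.35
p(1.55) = 17.82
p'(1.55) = 23.35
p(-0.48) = 2.11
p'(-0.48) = -7.87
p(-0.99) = 8.12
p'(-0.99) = -15.72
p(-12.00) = 1113.34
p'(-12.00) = -185.05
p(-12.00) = 1113.34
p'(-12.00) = -185.05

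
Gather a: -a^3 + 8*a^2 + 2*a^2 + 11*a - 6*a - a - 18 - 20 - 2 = -a^3 + 10*a^2 + 4*a - 40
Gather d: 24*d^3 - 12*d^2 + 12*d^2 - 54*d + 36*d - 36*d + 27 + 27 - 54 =24*d^3 - 54*d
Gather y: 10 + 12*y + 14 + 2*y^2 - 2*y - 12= 2*y^2 + 10*y + 12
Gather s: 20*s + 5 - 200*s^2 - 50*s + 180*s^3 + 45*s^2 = 180*s^3 - 155*s^2 - 30*s + 5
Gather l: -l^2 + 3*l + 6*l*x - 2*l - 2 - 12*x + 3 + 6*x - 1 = -l^2 + l*(6*x + 1) - 6*x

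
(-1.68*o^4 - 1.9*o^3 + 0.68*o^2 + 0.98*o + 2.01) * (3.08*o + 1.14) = -5.1744*o^5 - 7.7672*o^4 - 0.0715999999999997*o^3 + 3.7936*o^2 + 7.308*o + 2.2914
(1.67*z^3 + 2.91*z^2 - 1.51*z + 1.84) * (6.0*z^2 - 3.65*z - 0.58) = 10.02*z^5 + 11.3645*z^4 - 20.6501*z^3 + 14.8637*z^2 - 5.8402*z - 1.0672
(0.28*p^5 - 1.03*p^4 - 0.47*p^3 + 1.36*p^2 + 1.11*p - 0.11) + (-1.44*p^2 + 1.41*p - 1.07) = 0.28*p^5 - 1.03*p^4 - 0.47*p^3 - 0.0799999999999998*p^2 + 2.52*p - 1.18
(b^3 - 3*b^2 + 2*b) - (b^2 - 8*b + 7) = b^3 - 4*b^2 + 10*b - 7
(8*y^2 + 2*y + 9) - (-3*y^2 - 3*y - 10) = 11*y^2 + 5*y + 19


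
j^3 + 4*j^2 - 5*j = j*(j - 1)*(j + 5)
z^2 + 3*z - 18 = (z - 3)*(z + 6)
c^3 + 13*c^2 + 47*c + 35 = (c + 1)*(c + 5)*(c + 7)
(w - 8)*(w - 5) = w^2 - 13*w + 40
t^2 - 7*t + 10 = (t - 5)*(t - 2)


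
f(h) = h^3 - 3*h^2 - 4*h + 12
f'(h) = 3*h^2 - 6*h - 4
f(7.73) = 263.71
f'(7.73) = 128.88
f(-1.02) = 11.90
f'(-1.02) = 5.24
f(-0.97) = 12.14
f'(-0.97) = 4.64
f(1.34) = 3.66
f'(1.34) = -6.65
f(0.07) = 11.71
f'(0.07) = -4.41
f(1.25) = 4.27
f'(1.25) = -6.81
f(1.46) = 2.88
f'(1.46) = -6.37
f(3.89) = 9.91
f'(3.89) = 18.06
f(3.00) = 0.00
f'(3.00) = 5.00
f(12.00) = 1260.00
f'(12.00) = 356.00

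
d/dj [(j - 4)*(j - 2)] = 2*j - 6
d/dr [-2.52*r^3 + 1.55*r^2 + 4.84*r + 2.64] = -7.56*r^2 + 3.1*r + 4.84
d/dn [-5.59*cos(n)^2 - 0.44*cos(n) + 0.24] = (11.18*cos(n) + 0.44)*sin(n)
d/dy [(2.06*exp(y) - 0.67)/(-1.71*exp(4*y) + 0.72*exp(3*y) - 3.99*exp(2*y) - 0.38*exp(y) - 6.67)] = (10.5678*exp(4*y) - 7.5492*exp(3*y) + 9.6666*exp(2*y) - 5.3466*exp(y) - 13.9948)*exp(y)/(2.9241*exp(8*y) - 2.4624*exp(7*y) + 14.1642*exp(6*y) - 4.446*exp(5*y) + 38.1843*exp(4*y) - 6.5724*exp(3*y) + 53.371*exp(2*y) + 5.0692*exp(y) + 44.4889)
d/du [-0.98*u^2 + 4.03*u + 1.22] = 4.03 - 1.96*u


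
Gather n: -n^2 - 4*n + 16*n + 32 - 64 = -n^2 + 12*n - 32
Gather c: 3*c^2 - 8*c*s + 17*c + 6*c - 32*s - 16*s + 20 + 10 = 3*c^2 + c*(23 - 8*s) - 48*s + 30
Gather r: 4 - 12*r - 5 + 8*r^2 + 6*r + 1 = 8*r^2 - 6*r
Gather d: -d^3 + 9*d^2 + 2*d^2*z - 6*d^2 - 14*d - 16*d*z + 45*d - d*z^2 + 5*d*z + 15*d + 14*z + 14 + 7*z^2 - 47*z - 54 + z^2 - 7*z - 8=-d^3 + d^2*(2*z + 3) + d*(-z^2 - 11*z + 46) + 8*z^2 - 40*z - 48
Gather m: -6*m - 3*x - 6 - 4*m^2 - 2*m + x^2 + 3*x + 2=-4*m^2 - 8*m + x^2 - 4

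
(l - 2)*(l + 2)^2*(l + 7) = l^4 + 9*l^3 + 10*l^2 - 36*l - 56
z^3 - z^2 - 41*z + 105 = (z - 5)*(z - 3)*(z + 7)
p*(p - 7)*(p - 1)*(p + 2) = p^4 - 6*p^3 - 9*p^2 + 14*p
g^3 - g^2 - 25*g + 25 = (g - 5)*(g - 1)*(g + 5)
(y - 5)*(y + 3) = y^2 - 2*y - 15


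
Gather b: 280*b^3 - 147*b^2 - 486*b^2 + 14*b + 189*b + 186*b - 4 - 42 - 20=280*b^3 - 633*b^2 + 389*b - 66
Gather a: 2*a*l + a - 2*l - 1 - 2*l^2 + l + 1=a*(2*l + 1) - 2*l^2 - l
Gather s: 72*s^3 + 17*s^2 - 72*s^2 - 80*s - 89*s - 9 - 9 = 72*s^3 - 55*s^2 - 169*s - 18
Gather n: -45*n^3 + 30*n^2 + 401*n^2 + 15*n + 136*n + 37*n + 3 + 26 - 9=-45*n^3 + 431*n^2 + 188*n + 20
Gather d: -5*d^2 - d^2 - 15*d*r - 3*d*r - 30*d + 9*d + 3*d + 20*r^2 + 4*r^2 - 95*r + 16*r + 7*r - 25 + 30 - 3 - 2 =-6*d^2 + d*(-18*r - 18) + 24*r^2 - 72*r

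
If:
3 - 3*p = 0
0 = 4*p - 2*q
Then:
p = 1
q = 2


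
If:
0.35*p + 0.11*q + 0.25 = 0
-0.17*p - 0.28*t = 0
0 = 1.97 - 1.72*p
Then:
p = 1.15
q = -5.92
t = -0.70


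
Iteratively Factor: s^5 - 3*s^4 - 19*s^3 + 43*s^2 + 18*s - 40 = (s - 1)*(s^4 - 2*s^3 - 21*s^2 + 22*s + 40) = (s - 1)*(s + 4)*(s^3 - 6*s^2 + 3*s + 10) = (s - 1)*(s + 1)*(s + 4)*(s^2 - 7*s + 10) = (s - 2)*(s - 1)*(s + 1)*(s + 4)*(s - 5)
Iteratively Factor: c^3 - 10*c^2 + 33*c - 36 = (c - 4)*(c^2 - 6*c + 9) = (c - 4)*(c - 3)*(c - 3)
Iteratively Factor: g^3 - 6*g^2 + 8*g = (g - 2)*(g^2 - 4*g) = (g - 4)*(g - 2)*(g)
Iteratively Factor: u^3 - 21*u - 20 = (u + 4)*(u^2 - 4*u - 5) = (u + 1)*(u + 4)*(u - 5)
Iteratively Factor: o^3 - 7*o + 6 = (o - 1)*(o^2 + o - 6) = (o - 2)*(o - 1)*(o + 3)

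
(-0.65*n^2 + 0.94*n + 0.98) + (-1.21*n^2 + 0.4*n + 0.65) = -1.86*n^2 + 1.34*n + 1.63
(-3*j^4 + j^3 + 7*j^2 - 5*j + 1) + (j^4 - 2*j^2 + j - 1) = -2*j^4 + j^3 + 5*j^2 - 4*j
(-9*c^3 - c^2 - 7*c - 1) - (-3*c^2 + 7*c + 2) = -9*c^3 + 2*c^2 - 14*c - 3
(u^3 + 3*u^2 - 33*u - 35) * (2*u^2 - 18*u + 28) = 2*u^5 - 12*u^4 - 92*u^3 + 608*u^2 - 294*u - 980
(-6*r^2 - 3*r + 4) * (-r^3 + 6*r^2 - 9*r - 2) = 6*r^5 - 33*r^4 + 32*r^3 + 63*r^2 - 30*r - 8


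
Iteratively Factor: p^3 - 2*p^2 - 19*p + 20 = (p - 1)*(p^2 - p - 20) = (p - 1)*(p + 4)*(p - 5)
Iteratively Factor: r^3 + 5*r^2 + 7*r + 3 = (r + 3)*(r^2 + 2*r + 1) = (r + 1)*(r + 3)*(r + 1)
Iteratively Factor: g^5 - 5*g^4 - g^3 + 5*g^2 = (g - 5)*(g^4 - g^2) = (g - 5)*(g + 1)*(g^3 - g^2) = g*(g - 5)*(g + 1)*(g^2 - g) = g^2*(g - 5)*(g + 1)*(g - 1)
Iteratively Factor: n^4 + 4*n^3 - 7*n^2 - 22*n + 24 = (n - 1)*(n^3 + 5*n^2 - 2*n - 24) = (n - 2)*(n - 1)*(n^2 + 7*n + 12) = (n - 2)*(n - 1)*(n + 3)*(n + 4)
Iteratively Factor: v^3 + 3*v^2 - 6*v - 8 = (v + 1)*(v^2 + 2*v - 8) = (v + 1)*(v + 4)*(v - 2)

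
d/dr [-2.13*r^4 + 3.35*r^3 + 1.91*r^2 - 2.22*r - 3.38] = -8.52*r^3 + 10.05*r^2 + 3.82*r - 2.22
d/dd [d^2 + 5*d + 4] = 2*d + 5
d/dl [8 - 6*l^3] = -18*l^2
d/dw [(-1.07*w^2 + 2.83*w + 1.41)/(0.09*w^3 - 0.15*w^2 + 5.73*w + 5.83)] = (0.0963000000000001*w^4 - 0.5094*w^3 - 6.0873*w^2 - 12.0532*w + 8.4196)/(0.0081*w^6 - 0.027*w^5 + 1.0539*w^4 - 0.6696*w^3 + 31.0839*w^2 + 66.8118*w + 33.9889)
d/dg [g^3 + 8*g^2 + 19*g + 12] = 3*g^2 + 16*g + 19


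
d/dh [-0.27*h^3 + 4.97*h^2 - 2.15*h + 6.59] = -0.81*h^2 + 9.94*h - 2.15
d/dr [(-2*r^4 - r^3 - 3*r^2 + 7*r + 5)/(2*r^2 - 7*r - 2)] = (-8*r^5 + 40*r^4 + 30*r^3 + 13*r^2 - 8*r + 21)/(4*r^4 - 28*r^3 + 41*r^2 + 28*r + 4)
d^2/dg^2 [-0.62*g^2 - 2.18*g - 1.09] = -1.24000000000000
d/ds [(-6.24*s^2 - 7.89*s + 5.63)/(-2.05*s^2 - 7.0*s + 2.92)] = (27.5055*s^2 - 13.3586*s + 16.3712)/(4.2025*s^4 + 28.7*s^3 + 37.028*s^2 - 40.88*s + 8.5264)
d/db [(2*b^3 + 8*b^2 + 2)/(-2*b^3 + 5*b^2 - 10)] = 2*b*(13*b^3 - 24*b - 90)/(4*b^6 - 20*b^5 + 25*b^4 + 40*b^3 - 100*b^2 + 100)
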